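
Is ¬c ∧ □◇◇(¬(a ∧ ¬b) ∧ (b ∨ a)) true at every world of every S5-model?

No, not valid

Tableau for the negation ¬(¬c ∧ □◇◇(¬(a ∧ ¬b) ∧ (b ∨ a))):
1. ¬(¬c ∧ □◇◇(¬(a ∧ ¬b) ∧ (b ∨ a))), u
2. ¬□◇◇(¬(a ∧ ¬b) ∧ (b ∨ a)), u   [¬∧-rule on 1 (branches; this branch)]
3. ¬◇◇(¬(a ∧ ¬b) ∧ (b ∨ a)), v   [¬□-rule on 2: fresh world v, uRv]
4. ¬◇(¬(a ∧ ¬b) ∧ (b ∨ a)), u   [¬◇-rule on 3 via vRu]
5. ¬◇(¬(a ∧ ¬b) ∧ (b ∨ a)), v   [¬◇-rule on 3 via vRv]
6. ¬(¬(a ∧ ¬b) ∧ (b ∨ a)), u   [¬◇-rule on 4 via uRu]
7. ¬(¬(a ∧ ¬b) ∧ (b ∨ a)), v   [¬◇-rule on 4 via uRv]
8. ¬(b ∨ a), u   [¬∧-rule on 6 (branches; this branch)]
9. ¬b, u   [¬∨-rule on 8]
10. ¬a, u   [¬∨-rule on 8]
11. ¬(b ∨ a), v   [¬∧-rule on 7 (branches; this branch)]
12. ¬b, v   [¬∨-rule on 11]
13. ¬a, v   [¬∨-rule on 11]
Accessibility: uRu, uRv, vRu, vRv
The negation has an open branch (countermodel exists).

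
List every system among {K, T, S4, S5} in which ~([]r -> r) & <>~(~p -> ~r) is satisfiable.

T-tableau for the formula:
1. ~([]r -> r) & <>~(~p -> ~r), 0
2. ~([]r -> r), 0
3. <>~(~p -> ~r), 0
4. []r, 0
5. ~r, 0
6. r, 0
Accessibility: 0R0
Branch closes: r and ~r both at 0.
Every branch closes (one shown): unsatisfiable in T, hence also in S4, S5 (every S4/S5-frame is a T-frame).
K-tableau for the formula:
1. ~([]r -> r) & <>~(~p -> ~r), 0
2. ~([]r -> r), 0
3. <>~(~p -> ~r), 0
4. []r, 0
5. ~r, 0
6. ~(~p -> ~r), 1
7. ~p, 1
8. r, 1
Accessibility: 0R1
Complete open branch: satisfiable in K.

K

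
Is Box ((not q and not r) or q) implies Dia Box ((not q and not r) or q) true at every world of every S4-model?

Tableau for the negation not (Box ((not q and not r) or q) implies Dia Box ((not q and not r) or q)):
1. not (Box ((not q and not r) or q) implies Dia Box ((not q and not r) or q)), w0
2. Box ((not q and not r) or q), w0
3. not Dia Box ((not q and not r) or q), w0
4. (not q and not r) or q, w0
5. not Box ((not q and not r) or q), w0
6. not q and not r, w0
7. not q, w0
8. not r, w0
9. not ((not q and not r) or q), w1
10. not (not q and not r), w1
11. not q, w1
12. (not q and not r) or q, w1
13. not Box ((not q and not r) or q), w1
14. r, w1
15. not q and not r, w1
16. not r, w1
Accessibility: w0Rw0, w0Rw1, w1Rw1
Branch closes: r and not r both at w1.
Every branch of the negation's tableau closes; the branch above is one of them.

Yes, valid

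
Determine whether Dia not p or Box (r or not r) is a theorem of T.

Tableau for the negation not (Dia not p or Box (r or not r)):
1. not (Dia not p or Box (r or not r)), w0
2. not Dia not p, w0   [neg-or-rule on 1]
3. not Box (r or not r), w0   [neg-or-rule on 1]
4. p, w0   [neg-Dia-rule on 2 via w0Rw0]
5. not (r or not r), w1   [neg-Box-rule on 3: fresh world w1, w0Rw1]
6. not r, w1   [neg-or-rule on 5]
7. r, w1   [neg-or-rule on 5]
Accessibility: w0Rw0, w0Rw1, w1Rw1
Branch closes: r and not r both at w1.
Every branch of the negation's tableau closes; the branch above is one of them.

Yes, valid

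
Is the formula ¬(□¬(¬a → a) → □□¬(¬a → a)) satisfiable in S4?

1. ¬(□¬(¬a → a) → □□¬(¬a → a)), u
2. □¬(¬a → a), u   [¬→-rule on 1]
3. ¬□□¬(¬a → a), u   [¬→-rule on 1]
4. ¬(¬a → a), u   [□-rule on 2 via uRu]
5. ¬a, u   [¬→-rule on 4]
6. ¬□¬(¬a → a), v   [¬□-rule on 3: fresh world v, uRv]
7. ¬(¬a → a), v   [□-rule on 2 via uRv]
8. ¬a, v   [¬→-rule on 7]
9. ¬a → a, w   [¬□-rule on 6: fresh world w, vRw]
10. ¬(¬a → a), w   [□-rule on 2 via uRw]
11. ¬a, w   [¬→-rule on 10]
12. a, w   [→-rule on 9 (branches; this branch)]
Accessibility: uRu, uRv, uRw, vRv, vRw, wRw
Branch closes: a and ¬a both at w.
All branches of the tableau close; one closing branch shown above.

No, unsatisfiable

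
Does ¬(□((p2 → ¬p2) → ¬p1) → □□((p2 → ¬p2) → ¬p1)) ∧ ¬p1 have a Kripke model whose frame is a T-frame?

Yes, satisfiable

1. ¬(□((p2 → ¬p2) → ¬p1) → □□((p2 → ¬p2) → ¬p1)) ∧ ¬p1, 0
2. ¬(□((p2 → ¬p2) → ¬p1) → □□((p2 → ¬p2) → ¬p1)), 0
3. ¬p1, 0
4. □((p2 → ¬p2) → ¬p1), 0
5. ¬□□((p2 → ¬p2) → ¬p1), 0
6. (p2 → ¬p2) → ¬p1, 0
7. ¬□((p2 → ¬p2) → ¬p1), 1
8. (p2 → ¬p2) → ¬p1, 1
9. ¬p1, 1
10. ¬((p2 → ¬p2) → ¬p1), 2
11. p2 → ¬p2, 2
12. p1, 2
13. ¬p2, 2
Accessibility: 0R0, 0R1, 1R1, 1R2, 2R2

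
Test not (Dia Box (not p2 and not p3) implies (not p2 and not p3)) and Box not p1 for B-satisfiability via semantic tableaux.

1. not (Dia Box (not p2 and not p3) implies (not p2 and not p3)) and Box not p1, 0
2. not (Dia Box (not p2 and not p3) implies (not p2 and not p3)), 0
3. Box not p1, 0
4. Dia Box (not p2 and not p3), 0
5. not (not p2 and not p3), 0
6. not p1, 0
7. p3, 0
8. Box (not p2 and not p3), 1
9. not p1, 1
10. not p2 and not p3, 0
11. not p2, 0
12. not p3, 0
Accessibility: 0R0, 0R1, 1R0, 1R1
Branch closes: p3 and not p3 both at 0.
Every branch closes; the branch above is one of them.

Unsatisfiable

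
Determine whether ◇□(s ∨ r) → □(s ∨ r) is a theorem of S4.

Not valid

Tableau for the negation ¬(◇□(s ∨ r) → □(s ∨ r)):
1. ¬(◇□(s ∨ r) → □(s ∨ r)), 0
2. ◇□(s ∨ r), 0
3. ¬□(s ∨ r), 0
4. □(s ∨ r), 1
5. s ∨ r, 1
6. r, 1
7. ¬(s ∨ r), 2
8. ¬s, 2
9. ¬r, 2
Accessibility: 0R0, 0R1, 0R2, 1R1, 2R2
The negation has an open branch (countermodel exists).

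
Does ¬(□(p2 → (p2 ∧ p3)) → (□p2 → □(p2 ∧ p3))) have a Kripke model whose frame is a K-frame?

Unsatisfiable (every branch closes)

1. ¬(□(p2 → (p2 ∧ p3)) → (□p2 → □(p2 ∧ p3))), w0
2. □(p2 → (p2 ∧ p3)), w0
3. ¬(□p2 → □(p2 ∧ p3)), w0
4. □p2, w0
5. ¬□(p2 ∧ p3), w0
6. ¬(p2 ∧ p3), w1
7. p2 → (p2 ∧ p3), w1
8. p2, w1
9. ¬p3, w1
10. p2 ∧ p3, w1
11. p3, w1
Accessibility: w0Rw1
Branch closes: p3 and ¬p3 both at w1.
Every branch closes; the branch above is one of them.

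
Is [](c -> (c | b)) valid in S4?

Yes, valid

Tableau for the negation ~[](c -> (c | b)):
1. ~[](c -> (c | b)), u
2. ~(c -> (c | b)), v
3. c, v
4. ~(c | b), v
5. ~c, v
6. ~b, v
Accessibility: uRu, uRv, vRv
Branch closes: c and ~c both at v.
All branches of the negation close; one closing branch shown above.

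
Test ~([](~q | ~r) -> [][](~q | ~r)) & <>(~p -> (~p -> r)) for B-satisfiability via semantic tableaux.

Satisfiable

1. ~([](~q | ~r) -> [][](~q | ~r)) & <>(~p -> (~p -> r)), 0
2. ~([](~q | ~r) -> [][](~q | ~r)), 0
3. <>(~p -> (~p -> r)), 0
4. [](~q | ~r), 0
5. ~[][](~q | ~r), 0
6. ~q | ~r, 0
7. ~r, 0
8. ~p -> (~p -> r), 1
9. ~q | ~r, 1
10. ~p -> r, 1
11. ~r, 1
12. p, 1
13. ~[](~q | ~r), 2
14. ~q | ~r, 2
15. ~r, 2
16. ~(~q | ~r), 3
17. q, 3
18. r, 3
Accessibility: 0R0, 0R1, 0R2, 1R0, 1R1, 2R0, 2R2, 2R3, 3R2, 3R3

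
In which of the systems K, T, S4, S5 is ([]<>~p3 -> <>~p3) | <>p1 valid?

T, S4, S5

T-tableau for the negation ~(([]<>~p3 -> <>~p3) | <>p1):
1. ~(([]<>~p3 -> <>~p3) | <>p1), 0
2. ~([]<>~p3 -> <>~p3), 0
3. ~<>p1, 0
4. []<>~p3, 0
5. ~<>~p3, 0
6. ~p1, 0
7. <>~p3, 0
8. p3, 0
9. ~p3, 1
10. ~p1, 1
11. <>~p3, 1
12. p3, 1
Accessibility: 0R0, 0R1, 1R1
Branch closes: p3 and ~p3 both at 1.
Every branch closes (one shown): valid in T, hence also in S4, S5 (every theorem of T is a theorem of S4 and S5).
K-tableau for the negation ~(([]<>~p3 -> <>~p3) | <>p1):
1. ~(([]<>~p3 -> <>~p3) | <>p1), 0
2. ~([]<>~p3 -> <>~p3), 0
3. ~<>p1, 0
4. []<>~p3, 0
5. ~<>~p3, 0
Complete open branch: countermodel on a K-frame, so not valid in K.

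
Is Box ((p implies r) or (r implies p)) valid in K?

Tableau for the negation not Box ((p implies r) or (r implies p)):
1. not Box ((p implies r) or (r implies p)), 0
2. not ((p implies r) or (r implies p)), 1   [neg-Box-rule on 1: fresh world 1, 0R1]
3. not (p implies r), 1   [neg-or-rule on 2]
4. not (r implies p), 1   [neg-or-rule on 2]
5. p, 1   [neg-implies-rule on 3]
6. not r, 1   [neg-implies-rule on 3]
7. r, 1   [neg-implies-rule on 4]
8. not p, 1   [neg-implies-rule on 4]
Accessibility: 0R1
Branch closes: r and not r both at 1.
Every branch of the negation's tableau closes; the branch above is one of them.

Valid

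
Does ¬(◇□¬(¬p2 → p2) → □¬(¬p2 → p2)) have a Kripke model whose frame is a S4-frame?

1. ¬(◇□¬(¬p2 → p2) → □¬(¬p2 → p2)), w0
2. ◇□¬(¬p2 → p2), w0   [¬→-rule on 1]
3. ¬□¬(¬p2 → p2), w0   [¬→-rule on 1]
4. □¬(¬p2 → p2), w1   [◇-rule on 2: fresh world w1, w0Rw1]
5. ¬(¬p2 → p2), w1   [□-rule on 4 via w1Rw1]
6. ¬p2, w1   [¬→-rule on 5]
7. ¬p2 → p2, w2   [¬□-rule on 3: fresh world w2, w0Rw2]
8. p2, w2   [→-rule on 7 (branches; this branch)]
Accessibility: w0Rw0, w0Rw1, w0Rw2, w1Rw1, w2Rw2

Satisfiable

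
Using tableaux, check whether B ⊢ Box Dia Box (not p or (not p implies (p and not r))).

Tableau for the negation not Box Dia Box (not p or (not p implies (p and not r))):
1. not Box Dia Box (not p or (not p implies (p and not r))), 0
2. not Dia Box (not p or (not p implies (p and not r))), 1
3. not Box (not p or (not p implies (p and not r))), 0
4. not Box (not p or (not p implies (p and not r))), 1
5. not (not p or (not p implies (p and not r))), 2
6. p, 2
7. not (not p implies (p and not r)), 2
8. not p, 2
9. not (p and not r), 2
Accessibility: 0R0, 0R1, 0R2, 1R0, 1R1, 2R0, 2R2
Branch closes: p and not p both at 2.
Every branch of the negation's tableau closes; the branch above is one of them.

Valid in B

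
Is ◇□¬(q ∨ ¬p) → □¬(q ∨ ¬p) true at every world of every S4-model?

Not valid

Tableau for the negation ¬(◇□¬(q ∨ ¬p) → □¬(q ∨ ¬p)):
1. ¬(◇□¬(q ∨ ¬p) → □¬(q ∨ ¬p)), 0
2. ◇□¬(q ∨ ¬p), 0   [¬→-rule on 1]
3. ¬□¬(q ∨ ¬p), 0   [¬→-rule on 1]
4. □¬(q ∨ ¬p), 1   [◇-rule on 2: fresh world 1, 0R1]
5. ¬(q ∨ ¬p), 1   [□-rule on 4 via 1R1]
6. ¬q, 1   [¬∨-rule on 5]
7. p, 1   [¬∨-rule on 5]
8. q ∨ ¬p, 2   [¬□-rule on 3: fresh world 2, 0R2]
9. ¬p, 2   [∨-rule on 8 (branches; this branch)]
Accessibility: 0R0, 0R1, 0R2, 1R1, 2R2
The negation has an open branch (countermodel exists).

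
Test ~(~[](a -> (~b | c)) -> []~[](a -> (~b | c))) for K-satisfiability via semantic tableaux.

1. ~(~[](a -> (~b | c)) -> []~[](a -> (~b | c))), u
2. ~[](a -> (~b | c)), u   [~->-rule on 1]
3. ~[]~[](a -> (~b | c)), u   [~->-rule on 1]
4. ~(a -> (~b | c)), v   [~[]-rule on 2: fresh world v, uRv]
5. a, v   [~->-rule on 4]
6. ~(~b | c), v   [~->-rule on 4]
7. b, v   [~|-rule on 6]
8. ~c, v   [~|-rule on 6]
9. [](a -> (~b | c)), w   [~[]-rule on 3: fresh world w, uRw]
Accessibility: uRv, uRw

Yes, satisfiable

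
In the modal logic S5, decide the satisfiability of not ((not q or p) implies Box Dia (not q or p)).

Unsatisfiable (every branch closes)

1. not ((not q or p) implies Box Dia (not q or p)), 0
2. not q or p, 0
3. not Box Dia (not q or p), 0
4. p, 0
5. not Dia (not q or p), 1
6. not (not q or p), 0
7. q, 0
8. not p, 0
Accessibility: 0R0, 0R1, 1R0, 1R1
Branch closes: p and not p both at 0.
All branches of the tableau close; one closing branch shown above.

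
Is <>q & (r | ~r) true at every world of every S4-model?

Tableau for the negation ~(<>q & (r | ~r)):
1. ~(<>q & (r | ~r)), 0
2. ~<>q, 0
3. ~q, 0
Accessibility: 0R0
The negation has an open branch (countermodel exists).

Not valid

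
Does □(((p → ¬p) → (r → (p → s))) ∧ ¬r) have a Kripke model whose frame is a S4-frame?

1. □(((p → ¬p) → (r → (p → s))) ∧ ¬r), u
2. ((p → ¬p) → (r → (p → s))) ∧ ¬r, u
3. (p → ¬p) → (r → (p → s)), u
4. ¬r, u
5. r → (p → s), u
6. p → s, u
7. s, u
Accessibility: uRu

Satisfiable (open branch found)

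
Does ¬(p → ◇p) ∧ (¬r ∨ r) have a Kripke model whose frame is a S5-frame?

Unsatisfiable

1. ¬(p → ◇p) ∧ (¬r ∨ r), w0
2. ¬(p → ◇p), w0
3. ¬r ∨ r, w0
4. p, w0
5. ¬◇p, w0
6. ¬p, w0
Accessibility: w0Rw0
Branch closes: p and ¬p both at w0.
(One branch shown.) All branches close.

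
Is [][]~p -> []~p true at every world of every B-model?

Yes, valid

Tableau for the negation ~([][]~p -> []~p):
1. ~([][]~p -> []~p), w0
2. [][]~p, w0   [~->-rule on 1]
3. ~[]~p, w0   [~->-rule on 1]
4. []~p, w0   [[]-rule on 2 via w0Rw0]
5. ~p, w0   [[]-rule on 4 via w0Rw0]
6. p, w1   [~[]-rule on 3: fresh world w1, w0Rw1]
7. []~p, w1   [[]-rule on 2 via w0Rw1]
8. ~p, w1   [[]-rule on 4 via w0Rw1]
Accessibility: w0Rw0, w0Rw1, w1Rw0, w1Rw1
Branch closes: p and ~p both at w1.
All branches of the negation close; one closing branch shown above.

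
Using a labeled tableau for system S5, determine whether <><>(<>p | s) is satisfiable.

Yes, satisfiable

1. <><>(<>p | s), w0
2. <>(<>p | s), w1
3. <>p | s, w2
4. s, w2
Accessibility: w0Rw0, w0Rw1, w0Rw2, w1Rw0, w1Rw1, w1Rw2, w2Rw0, w2Rw1, w2Rw2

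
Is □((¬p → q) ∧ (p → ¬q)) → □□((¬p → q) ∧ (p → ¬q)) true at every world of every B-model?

Tableau for the negation ¬(□((¬p → q) ∧ (p → ¬q)) → □□((¬p → q) ∧ (p → ¬q))):
1. ¬(□((¬p → q) ∧ (p → ¬q)) → □□((¬p → q) ∧ (p → ¬q))), w0
2. □((¬p → q) ∧ (p → ¬q)), w0
3. ¬□□((¬p → q) ∧ (p → ¬q)), w0
4. (¬p → q) ∧ (p → ¬q), w0
5. ¬p → q, w0
6. p → ¬q, w0
7. q, w0
8. ¬p, w0
9. ¬□((¬p → q) ∧ (p → ¬q)), w1
10. (¬p → q) ∧ (p → ¬q), w1
11. ¬p → q, w1
12. p → ¬q, w1
13. q, w1
14. ¬p, w1
15. ¬((¬p → q) ∧ (p → ¬q)), w2
16. ¬(p → ¬q), w2
17. p, w2
18. q, w2
Accessibility: w0Rw0, w0Rw1, w1Rw0, w1Rw1, w1Rw2, w2Rw1, w2Rw2
The negation has an open branch (countermodel exists).

Invalid (countermodel exists)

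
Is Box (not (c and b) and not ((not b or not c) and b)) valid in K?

Not valid

Tableau for the negation not Box (not (c and b) and not ((not b or not c) and b)):
1. not Box (not (c and b) and not ((not b or not c) and b)), w0
2. not (not (c and b) and not ((not b or not c) and b)), w1   [neg-Box-rule on 1: fresh world w1, w0Rw1]
3. (not b or not c) and b, w1   [neg-and-rule on 2 (branches; this branch)]
4. not b or not c, w1   [and-rule on 3]
5. b, w1   [and-rule on 3]
6. not c, w1   [or-rule on 4 (branches; this branch)]
Accessibility: w0Rw1
The negation has an open branch (countermodel exists).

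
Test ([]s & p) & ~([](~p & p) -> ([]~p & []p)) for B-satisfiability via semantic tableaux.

1. ([]s & p) & ~([](~p & p) -> ([]~p & []p)), w0
2. []s & p, w0
3. ~([](~p & p) -> ([]~p & []p)), w0
4. []s, w0
5. p, w0
6. [](~p & p), w0
7. ~([]~p & []p), w0
8. s, w0
9. ~p & p, w0
10. ~p, w0
Accessibility: w0Rw0
Branch closes: p and ~p both at w0.
(One branch shown.) All branches close.

Unsatisfiable (every branch closes)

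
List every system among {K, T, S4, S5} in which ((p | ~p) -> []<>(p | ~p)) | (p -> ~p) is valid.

T-tableau for the negation ~(((p | ~p) -> []<>(p | ~p)) | (p -> ~p)):
1. ~(((p | ~p) -> []<>(p | ~p)) | (p -> ~p)), u
2. ~((p | ~p) -> []<>(p | ~p)), u
3. ~(p -> ~p), u
4. p | ~p, u
5. ~[]<>(p | ~p), u
6. p, u
7. ~<>(p | ~p), v
8. ~(p | ~p), v
9. ~p, v
10. p, v
Accessibility: uRu, uRv, vRv
Branch closes: p and ~p both at v.
Every branch closes (one shown): valid in T, hence also in S4, S5 (every theorem of T is a theorem of S4 and S5).
K-tableau for the negation ~(((p | ~p) -> []<>(p | ~p)) | (p -> ~p)):
1. ~(((p | ~p) -> []<>(p | ~p)) | (p -> ~p)), u
2. ~((p | ~p) -> []<>(p | ~p)), u
3. ~(p -> ~p), u
4. p | ~p, u
5. ~[]<>(p | ~p), u
6. p, u
7. ~<>(p | ~p), v
Accessibility: uRv
Complete open branch: countermodel on a K-frame, so not valid in K.

T, S4, S5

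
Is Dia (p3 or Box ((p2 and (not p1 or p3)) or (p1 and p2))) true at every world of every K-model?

No, not valid

Tableau for the negation not Dia (p3 or Box ((p2 and (not p1 or p3)) or (p1 and p2))):
1. not Dia (p3 or Box ((p2 and (not p1 or p3)) or (p1 and p2))), u
The negation has an open branch (countermodel exists).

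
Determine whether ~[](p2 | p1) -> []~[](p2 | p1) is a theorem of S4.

No, not valid

Tableau for the negation ~(~[](p2 | p1) -> []~[](p2 | p1)):
1. ~(~[](p2 | p1) -> []~[](p2 | p1)), 0
2. ~[](p2 | p1), 0
3. ~[]~[](p2 | p1), 0
4. ~(p2 | p1), 1
5. ~p2, 1
6. ~p1, 1
7. [](p2 | p1), 2
8. p2 | p1, 2
9. p1, 2
Accessibility: 0R0, 0R1, 0R2, 1R1, 2R2
The negation has an open branch (countermodel exists).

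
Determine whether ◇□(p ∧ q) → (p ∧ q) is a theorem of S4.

Not valid

Tableau for the negation ¬(◇□(p ∧ q) → (p ∧ q)):
1. ¬(◇□(p ∧ q) → (p ∧ q)), 0
2. ◇□(p ∧ q), 0   [¬→-rule on 1]
3. ¬(p ∧ q), 0   [¬→-rule on 1]
4. ¬q, 0   [¬∧-rule on 3 (branches; this branch)]
5. □(p ∧ q), 1   [◇-rule on 2: fresh world 1, 0R1]
6. p ∧ q, 1   [□-rule on 5 via 1R1]
7. p, 1   [∧-rule on 6]
8. q, 1   [∧-rule on 6]
Accessibility: 0R0, 0R1, 1R1
The negation has an open branch (countermodel exists).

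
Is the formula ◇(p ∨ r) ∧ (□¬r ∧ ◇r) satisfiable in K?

1. ◇(p ∨ r) ∧ (□¬r ∧ ◇r), 0
2. ◇(p ∨ r), 0   [∧-rule on 1]
3. □¬r ∧ ◇r, 0   [∧-rule on 1]
4. □¬r, 0   [∧-rule on 3]
5. ◇r, 0   [∧-rule on 3]
6. p ∨ r, 1   [◇-rule on 2: fresh world 1, 0R1]
7. ¬r, 1   [□-rule on 4 via 0R1]
8. p, 1   [∨-rule on 6 (branches; this branch)]
9. r, 2   [◇-rule on 5: fresh world 2, 0R2]
10. ¬r, 2   [□-rule on 4 via 0R2]
Accessibility: 0R1, 0R2
Branch closes: r and ¬r both at 2.
All branches of the tableau close; one closing branch shown above.

Unsatisfiable (every branch closes)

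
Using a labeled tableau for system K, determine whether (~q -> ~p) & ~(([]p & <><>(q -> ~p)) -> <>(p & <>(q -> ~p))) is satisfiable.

1. (~q -> ~p) & ~(([]p & <><>(q -> ~p)) -> <>(p & <>(q -> ~p))), w0
2. ~q -> ~p, w0
3. ~(([]p & <><>(q -> ~p)) -> <>(p & <>(q -> ~p))), w0
4. []p & <><>(q -> ~p), w0
5. ~<>(p & <>(q -> ~p)), w0
6. []p, w0
7. <><>(q -> ~p), w0
8. ~p, w0
9. <>(q -> ~p), w1
10. ~(p & <>(q -> ~p)), w1
11. p, w1
12. ~<>(q -> ~p), w1
13. q -> ~p, w2
14. ~(q -> ~p), w2
15. q, w2
16. p, w2
17. ~p, w2
Accessibility: w0Rw1, w1Rw2
Branch closes: p and ~p both at w2.
(One branch shown.) All branches close.

No, unsatisfiable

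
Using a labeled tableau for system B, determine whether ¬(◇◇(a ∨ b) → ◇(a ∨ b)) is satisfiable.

1. ¬(◇◇(a ∨ b) → ◇(a ∨ b)), w0
2. ◇◇(a ∨ b), w0
3. ¬◇(a ∨ b), w0
4. ¬(a ∨ b), w0
5. ¬a, w0
6. ¬b, w0
7. ◇(a ∨ b), w1
8. ¬(a ∨ b), w1
9. ¬a, w1
10. ¬b, w1
11. a ∨ b, w2
12. b, w2
Accessibility: w0Rw0, w0Rw1, w1Rw0, w1Rw1, w1Rw2, w2Rw1, w2Rw2

Satisfiable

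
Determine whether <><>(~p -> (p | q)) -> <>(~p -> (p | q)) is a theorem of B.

Tableau for the negation ~(<><>(~p -> (p | q)) -> <>(~p -> (p | q))):
1. ~(<><>(~p -> (p | q)) -> <>(~p -> (p | q))), 0
2. <><>(~p -> (p | q)), 0   [~->-rule on 1]
3. ~<>(~p -> (p | q)), 0   [~->-rule on 1]
4. ~(~p -> (p | q)), 0   [~<>-rule on 3 via 0R0]
5. ~p, 0   [~->-rule on 4]
6. ~(p | q), 0   [~->-rule on 4]
7. ~q, 0   [~|-rule on 6]
8. <>(~p -> (p | q)), 1   [<>-rule on 2: fresh world 1, 0R1]
9. ~(~p -> (p | q)), 1   [~<>-rule on 3 via 0R1]
10. ~p, 1   [~->-rule on 9]
11. ~(p | q), 1   [~->-rule on 9]
12. ~q, 1   [~|-rule on 11]
13. ~p -> (p | q), 2   [<>-rule on 8: fresh world 2, 1R2]
14. p | q, 2   [->-rule on 13 (branches; this branch)]
15. q, 2   [|-rule on 14 (branches; this branch)]
Accessibility: 0R0, 0R1, 1R0, 1R1, 1R2, 2R1, 2R2
The negation has an open branch (countermodel exists).

No, not valid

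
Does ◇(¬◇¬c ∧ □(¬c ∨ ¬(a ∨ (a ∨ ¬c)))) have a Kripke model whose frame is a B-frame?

Yes, satisfiable

1. ◇(¬◇¬c ∧ □(¬c ∨ ¬(a ∨ (a ∨ ¬c)))), w0
2. ¬◇¬c ∧ □(¬c ∨ ¬(a ∨ (a ∨ ¬c))), w1   [◇-rule on 1: fresh world w1, w0Rw1]
3. ¬◇¬c, w1   [∧-rule on 2]
4. □(¬c ∨ ¬(a ∨ (a ∨ ¬c))), w1   [∧-rule on 2]
5. c, w0   [¬◇-rule on 3 via w1Rw0]
6. c, w1   [¬◇-rule on 3 via w1Rw1]
7. ¬c ∨ ¬(a ∨ (a ∨ ¬c)), w0   [□-rule on 4 via w1Rw0]
8. ¬c ∨ ¬(a ∨ (a ∨ ¬c)), w1   [□-rule on 4 via w1Rw1]
9. ¬(a ∨ (a ∨ ¬c)), w0   [∨-rule on 7 (branches; this branch)]
10. ¬a, w0   [¬∨-rule on 9]
11. ¬(a ∨ ¬c), w0   [¬∨-rule on 9]
12. ¬(a ∨ (a ∨ ¬c)), w1   [∨-rule on 8 (branches; this branch)]
13. ¬a, w1   [¬∨-rule on 12]
14. ¬(a ∨ ¬c), w1   [¬∨-rule on 12]
Accessibility: w0Rw0, w0Rw1, w1Rw0, w1Rw1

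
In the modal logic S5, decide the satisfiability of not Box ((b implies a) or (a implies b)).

1. not Box ((b implies a) or (a implies b)), 0
2. not ((b implies a) or (a implies b)), 1
3. not (b implies a), 1
4. not (a implies b), 1
5. b, 1
6. not a, 1
7. a, 1
8. not b, 1
Accessibility: 0R0, 0R1, 1R0, 1R1
Branch closes: a and not a both at 1.
(One branch shown.) All branches close.

No, unsatisfiable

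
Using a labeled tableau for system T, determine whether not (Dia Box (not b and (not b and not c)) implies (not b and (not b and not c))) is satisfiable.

1. not (Dia Box (not b and (not b and not c)) implies (not b and (not b and not c))), u
2. Dia Box (not b and (not b and not c)), u   [neg-implies-rule on 1]
3. not (not b and (not b and not c)), u   [neg-implies-rule on 1]
4. not (not b and not c), u   [neg-and-rule on 3 (branches; this branch)]
5. c, u   [neg-and-rule on 4 (branches; this branch)]
6. Box (not b and (not b and not c)), v   [Dia-rule on 2: fresh world v, uRv]
7. not b and (not b and not c), v   [Box-rule on 6 via vRv]
8. not b, v   [and-rule on 7]
9. not b and not c, v   [and-rule on 7]
10. not c, v   [and-rule on 9]
Accessibility: uRu, uRv, vRv

Yes, satisfiable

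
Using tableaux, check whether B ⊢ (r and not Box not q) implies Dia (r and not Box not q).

Valid

Tableau for the negation not ((r and not Box not q) implies Dia (r and not Box not q)):
1. not ((r and not Box not q) implies Dia (r and not Box not q)), 0
2. r and not Box not q, 0   [neg-implies-rule on 1]
3. not Dia (r and not Box not q), 0   [neg-implies-rule on 1]
4. r, 0   [and-rule on 2]
5. not Box not q, 0   [and-rule on 2]
6. not (r and not Box not q), 0   [neg-Dia-rule on 3 via 0R0]
7. Box not q, 0   [neg-and-rule on 6 (branches; this branch)]
8. not q, 0   [Box-rule on 7 via 0R0]
9. q, 1   [neg-Box-rule on 5: fresh world 1, 0R1]
10. not (r and not Box not q), 1   [neg-Dia-rule on 3 via 0R1]
11. not q, 1   [Box-rule on 7 via 0R1]
Accessibility: 0R0, 0R1, 1R0, 1R1
Branch closes: q and not q both at 1.
Every branch of the negation's tableau closes; the branch above is one of them.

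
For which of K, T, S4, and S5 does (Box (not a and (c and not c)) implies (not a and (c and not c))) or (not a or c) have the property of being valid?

T, S4, S5

T-tableau for the negation not ((Box (not a and (c and not c)) implies (not a and (c and not c))) or (not a or c)):
1. not ((Box (not a and (c and not c)) implies (not a and (c and not c))) or (not a or c)), w0
2. not (Box (not a and (c and not c)) implies (not a and (c and not c))), w0   [neg-or-rule on 1]
3. not (not a or c), w0   [neg-or-rule on 1]
4. Box (not a and (c and not c)), w0   [neg-implies-rule on 2]
5. not (not a and (c and not c)), w0   [neg-implies-rule on 2]
6. a, w0   [neg-or-rule on 3]
7. not c, w0   [neg-or-rule on 3]
8. not a and (c and not c), w0   [Box-rule on 4 via w0Rw0]
9. not a, w0   [and-rule on 8]
10. c and not c, w0   [and-rule on 8]
Accessibility: w0Rw0
Branch closes: a and not a both at w0.
Every branch closes (one shown): valid in T, hence also in S4, S5 (every theorem of T is a theorem of S4 and S5).
K-tableau for the negation not ((Box (not a and (c and not c)) implies (not a and (c and not c))) or (not a or c)):
1. not ((Box (not a and (c and not c)) implies (not a and (c and not c))) or (not a or c)), w0
2. not (Box (not a and (c and not c)) implies (not a and (c and not c))), w0   [neg-or-rule on 1]
3. not (not a or c), w0   [neg-or-rule on 1]
4. Box (not a and (c and not c)), w0   [neg-implies-rule on 2]
5. not (not a and (c and not c)), w0   [neg-implies-rule on 2]
6. a, w0   [neg-or-rule on 3]
7. not c, w0   [neg-or-rule on 3]
8. not (c and not c), w0   [neg-and-rule on 5 (branches; this branch)]
Complete open branch: countermodel on a K-frame, so not valid in K.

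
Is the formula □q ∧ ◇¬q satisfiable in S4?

No, unsatisfiable

1. □q ∧ ◇¬q, 0
2. □q, 0
3. ◇¬q, 0
4. q, 0
5. ¬q, 1
6. q, 1
Accessibility: 0R0, 0R1, 1R1
Branch closes: q and ¬q both at 1.
Every branch closes; the branch above is one of them.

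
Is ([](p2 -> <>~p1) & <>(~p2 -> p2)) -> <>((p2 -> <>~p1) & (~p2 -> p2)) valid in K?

Tableau for the negation ~(([](p2 -> <>~p1) & <>(~p2 -> p2)) -> <>((p2 -> <>~p1) & (~p2 -> p2))):
1. ~(([](p2 -> <>~p1) & <>(~p2 -> p2)) -> <>((p2 -> <>~p1) & (~p2 -> p2))), 0
2. [](p2 -> <>~p1) & <>(~p2 -> p2), 0
3. ~<>((p2 -> <>~p1) & (~p2 -> p2)), 0
4. [](p2 -> <>~p1), 0
5. <>(~p2 -> p2), 0
6. ~p2 -> p2, 1
7. ~((p2 -> <>~p1) & (~p2 -> p2)), 1
8. p2 -> <>~p1, 1
9. p2, 1
10. ~(p2 -> <>~p1), 1
11. ~<>~p1, 1
12. <>~p1, 1
13. ~p1, 2
14. p1, 2
Accessibility: 0R1, 1R2
Branch closes: p1 and ~p1 both at 2.
Every branch of the negation's tableau closes; the branch above is one of them.

Valid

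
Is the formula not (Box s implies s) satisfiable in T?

Unsatisfiable

1. not (Box s implies s), 0
2. Box s, 0
3. not s, 0
4. s, 0
Accessibility: 0R0
Branch closes: s and not s both at 0.
Every branch closes; the branch above is one of them.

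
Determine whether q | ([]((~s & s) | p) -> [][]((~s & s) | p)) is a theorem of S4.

Tableau for the negation ~(q | ([]((~s & s) | p) -> [][]((~s & s) | p))):
1. ~(q | ([]((~s & s) | p) -> [][]((~s & s) | p))), u
2. ~q, u
3. ~([]((~s & s) | p) -> [][]((~s & s) | p)), u
4. []((~s & s) | p), u
5. ~[][]((~s & s) | p), u
6. (~s & s) | p, u
7. p, u
8. ~[]((~s & s) | p), v
9. (~s & s) | p, v
10. p, v
11. ~((~s & s) | p), w
12. ~(~s & s), w
13. ~p, w
14. (~s & s) | p, w
15. ~s, w
16. ~s & s, w
17. s, w
Accessibility: uRu, uRv, uRw, vRv, vRw, wRw
Branch closes: s and ~s both at w.
All branches of the negation close; one closing branch shown above.

Valid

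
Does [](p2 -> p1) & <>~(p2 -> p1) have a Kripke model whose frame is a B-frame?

Unsatisfiable (every branch closes)

1. [](p2 -> p1) & <>~(p2 -> p1), 0
2. [](p2 -> p1), 0
3. <>~(p2 -> p1), 0
4. p2 -> p1, 0
5. p1, 0
6. ~(p2 -> p1), 1
7. p2, 1
8. ~p1, 1
9. p2 -> p1, 1
10. p1, 1
Accessibility: 0R0, 0R1, 1R0, 1R1
Branch closes: p1 and ~p1 both at 1.
(One branch shown.) All branches close.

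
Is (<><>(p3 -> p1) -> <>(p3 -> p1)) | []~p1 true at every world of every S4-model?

Tableau for the negation ~((<><>(p3 -> p1) -> <>(p3 -> p1)) | []~p1):
1. ~((<><>(p3 -> p1) -> <>(p3 -> p1)) | []~p1), w0
2. ~(<><>(p3 -> p1) -> <>(p3 -> p1)), w0
3. ~[]~p1, w0
4. <><>(p3 -> p1), w0
5. ~<>(p3 -> p1), w0
6. ~(p3 -> p1), w0
7. p3, w0
8. ~p1, w0
9. p1, w1
10. ~(p3 -> p1), w1
11. p3, w1
12. ~p1, w1
Accessibility: w0Rw0, w0Rw1, w1Rw1
Branch closes: p1 and ~p1 both at w1.
All branches of the negation close; one closing branch shown above.

Valid in S4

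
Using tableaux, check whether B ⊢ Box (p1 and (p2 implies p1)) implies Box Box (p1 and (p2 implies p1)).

No, not valid

Tableau for the negation not (Box (p1 and (p2 implies p1)) implies Box Box (p1 and (p2 implies p1))):
1. not (Box (p1 and (p2 implies p1)) implies Box Box (p1 and (p2 implies p1))), 0
2. Box (p1 and (p2 implies p1)), 0
3. not Box Box (p1 and (p2 implies p1)), 0
4. p1 and (p2 implies p1), 0
5. p1, 0
6. p2 implies p1, 0
7. not Box (p1 and (p2 implies p1)), 1
8. p1 and (p2 implies p1), 1
9. p1, 1
10. p2 implies p1, 1
11. not (p1 and (p2 implies p1)), 2
12. not (p2 implies p1), 2
13. p2, 2
14. not p1, 2
Accessibility: 0R0, 0R1, 1R0, 1R1, 1R2, 2R1, 2R2
The negation has an open branch (countermodel exists).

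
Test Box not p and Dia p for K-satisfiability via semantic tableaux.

1. Box not p and Dia p, u
2. Box not p, u   [and-rule on 1]
3. Dia p, u   [and-rule on 1]
4. p, v   [Dia-rule on 3: fresh world v, uRv]
5. not p, v   [Box-rule on 2 via uRv]
Accessibility: uRv
Branch closes: p and not p both at v.
(One branch shown.) All branches close.

Unsatisfiable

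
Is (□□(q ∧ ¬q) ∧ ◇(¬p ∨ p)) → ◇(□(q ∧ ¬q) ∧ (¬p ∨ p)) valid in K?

Tableau for the negation ¬((□□(q ∧ ¬q) ∧ ◇(¬p ∨ p)) → ◇(□(q ∧ ¬q) ∧ (¬p ∨ p))):
1. ¬((□□(q ∧ ¬q) ∧ ◇(¬p ∨ p)) → ◇(□(q ∧ ¬q) ∧ (¬p ∨ p))), w0
2. □□(q ∧ ¬q) ∧ ◇(¬p ∨ p), w0
3. ¬◇(□(q ∧ ¬q) ∧ (¬p ∨ p)), w0
4. □□(q ∧ ¬q), w0
5. ◇(¬p ∨ p), w0
6. ¬p ∨ p, w1
7. ¬(□(q ∧ ¬q) ∧ (¬p ∨ p)), w1
8. □(q ∧ ¬q), w1
9. p, w1
10. ¬□(q ∧ ¬q), w1
11. ¬(q ∧ ¬q), w2
12. q ∧ ¬q, w2
13. q, w2
14. ¬q, w2
Accessibility: w0Rw1, w1Rw2
Branch closes: q and ¬q both at w2.
All branches of the negation close; one closing branch shown above.

Yes, valid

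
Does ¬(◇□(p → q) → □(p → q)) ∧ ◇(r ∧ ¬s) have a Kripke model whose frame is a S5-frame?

1. ¬(◇□(p → q) → □(p → q)) ∧ ◇(r ∧ ¬s), 0
2. ¬(◇□(p → q) → □(p → q)), 0
3. ◇(r ∧ ¬s), 0
4. ◇□(p → q), 0
5. ¬□(p → q), 0
6. r ∧ ¬s, 1
7. r, 1
8. ¬s, 1
9. □(p → q), 2
10. p → q, 0
11. p → q, 1
12. p → q, 2
13. q, 0
14. q, 1
15. q, 2
16. ¬(p → q), 3
17. p, 3
18. ¬q, 3
19. p → q, 3
20. q, 3
Accessibility: 0R0, 0R1, 0R2, 0R3, 1R0, 1R1, 1R2, 1R3, 2R0, 2R1, 2R2, 2R3, 3R0, 3R1, 3R2, 3R3
Branch closes: q and ¬q both at 3.
(One branch shown.) All branches close.

No, unsatisfiable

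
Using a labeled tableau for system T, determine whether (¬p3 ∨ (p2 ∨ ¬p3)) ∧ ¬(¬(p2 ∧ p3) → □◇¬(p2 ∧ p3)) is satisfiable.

Satisfiable

1. (¬p3 ∨ (p2 ∨ ¬p3)) ∧ ¬(¬(p2 ∧ p3) → □◇¬(p2 ∧ p3)), 0
2. ¬p3 ∨ (p2 ∨ ¬p3), 0
3. ¬(¬(p2 ∧ p3) → □◇¬(p2 ∧ p3)), 0
4. ¬(p2 ∧ p3), 0
5. ¬□◇¬(p2 ∧ p3), 0
6. p2 ∨ ¬p3, 0
7. ¬p3, 0
8. ¬◇¬(p2 ∧ p3), 1
9. p2 ∧ p3, 1
10. p2, 1
11. p3, 1
Accessibility: 0R0, 0R1, 1R1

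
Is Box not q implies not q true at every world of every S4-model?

Tableau for the negation not (Box not q implies not q):
1. not (Box not q implies not q), w0
2. Box not q, w0   [neg-implies-rule on 1]
3. q, w0   [neg-implies-rule on 1]
4. not q, w0   [Box-rule on 2 via w0Rw0]
Accessibility: w0Rw0
Branch closes: q and not q both at w0.
Every branch of the negation's tableau closes; the branch above is one of them.

Valid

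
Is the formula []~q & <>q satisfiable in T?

1. []~q & <>q, w0
2. []~q, w0   [&-rule on 1]
3. <>q, w0   [&-rule on 1]
4. ~q, w0   [[]-rule on 2 via w0Rw0]
5. q, w1   [<>-rule on 3: fresh world w1, w0Rw1]
6. ~q, w1   [[]-rule on 2 via w0Rw1]
Accessibility: w0Rw0, w0Rw1, w1Rw1
Branch closes: q and ~q both at w1.
Every branch closes; the branch above is one of them.

Unsatisfiable (every branch closes)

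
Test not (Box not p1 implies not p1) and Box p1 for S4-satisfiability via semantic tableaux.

1. not (Box not p1 implies not p1) and Box p1, w0
2. not (Box not p1 implies not p1), w0   [and-rule on 1]
3. Box p1, w0   [and-rule on 1]
4. Box not p1, w0   [neg-implies-rule on 2]
5. p1, w0   [neg-implies-rule on 2]
6. not p1, w0   [Box-rule on 4 via w0Rw0]
Accessibility: w0Rw0
Branch closes: p1 and not p1 both at w0.
Every branch closes; the branch above is one of them.

Unsatisfiable (every branch closes)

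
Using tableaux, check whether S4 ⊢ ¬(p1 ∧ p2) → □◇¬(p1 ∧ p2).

Tableau for the negation ¬(¬(p1 ∧ p2) → □◇¬(p1 ∧ p2)):
1. ¬(¬(p1 ∧ p2) → □◇¬(p1 ∧ p2)), w0
2. ¬(p1 ∧ p2), w0
3. ¬□◇¬(p1 ∧ p2), w0
4. ¬p2, w0
5. ¬◇¬(p1 ∧ p2), w1
6. p1 ∧ p2, w1
7. p1, w1
8. p2, w1
Accessibility: w0Rw0, w0Rw1, w1Rw1
The negation has an open branch (countermodel exists).

Not valid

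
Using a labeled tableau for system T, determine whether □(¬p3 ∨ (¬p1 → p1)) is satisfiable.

Yes, satisfiable

1. □(¬p3 ∨ (¬p1 → p1)), 0
2. ¬p3 ∨ (¬p1 → p1), 0   [□-rule on 1 via 0R0]
3. ¬p1 → p1, 0   [∨-rule on 2 (branches; this branch)]
4. p1, 0   [→-rule on 3 (branches; this branch)]
Accessibility: 0R0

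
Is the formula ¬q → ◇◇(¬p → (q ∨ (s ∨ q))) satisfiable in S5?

1. ¬q → ◇◇(¬p → (q ∨ (s ∨ q))), w0
2. ◇◇(¬p → (q ∨ (s ∨ q))), w0
3. ◇(¬p → (q ∨ (s ∨ q))), w1
4. ¬p → (q ∨ (s ∨ q)), w2
5. q ∨ (s ∨ q), w2
6. s ∨ q, w2
7. q, w2
Accessibility: w0Rw0, w0Rw1, w0Rw2, w1Rw0, w1Rw1, w1Rw2, w2Rw0, w2Rw1, w2Rw2

Yes, satisfiable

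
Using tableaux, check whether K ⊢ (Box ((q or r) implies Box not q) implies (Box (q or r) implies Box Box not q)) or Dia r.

Tableau for the negation not ((Box ((q or r) implies Box not q) implies (Box (q or r) implies Box Box not q)) or Dia r):
1. not ((Box ((q or r) implies Box not q) implies (Box (q or r) implies Box Box not q)) or Dia r), 0
2. not (Box ((q or r) implies Box not q) implies (Box (q or r) implies Box Box not q)), 0
3. not Dia r, 0
4. Box ((q or r) implies Box not q), 0
5. not (Box (q or r) implies Box Box not q), 0
6. Box (q or r), 0
7. not Box Box not q, 0
8. not Box not q, 1
9. not r, 1
10. (q or r) implies Box not q, 1
11. q or r, 1
12. Box not q, 1
13. q, 1
14. q, 2
15. not q, 2
Accessibility: 0R1, 1R2
Branch closes: q and not q both at 2.
All branches of the negation close; one closing branch shown above.

Valid in K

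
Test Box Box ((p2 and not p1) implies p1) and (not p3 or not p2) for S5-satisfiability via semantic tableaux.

1. Box Box ((p2 and not p1) implies p1) and (not p3 or not p2), u
2. Box Box ((p2 and not p1) implies p1), u   [and-rule on 1]
3. not p3 or not p2, u   [and-rule on 1]
4. Box ((p2 and not p1) implies p1), u   [Box-rule on 2 via uRu]
5. (p2 and not p1) implies p1, u   [Box-rule on 4 via uRu]
6. not p2, u   [or-rule on 3 (branches; this branch)]
7. p1, u   [implies-rule on 5 (branches; this branch)]
Accessibility: uRu

Yes, satisfiable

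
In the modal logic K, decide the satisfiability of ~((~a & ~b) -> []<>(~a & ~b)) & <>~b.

1. ~((~a & ~b) -> []<>(~a & ~b)) & <>~b, 0
2. ~((~a & ~b) -> []<>(~a & ~b)), 0
3. <>~b, 0
4. ~a & ~b, 0
5. ~[]<>(~a & ~b), 0
6. ~a, 0
7. ~b, 0
8. ~b, 1
9. ~<>(~a & ~b), 2
Accessibility: 0R1, 0R2

Satisfiable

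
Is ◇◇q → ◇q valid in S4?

Valid

Tableau for the negation ¬(◇◇q → ◇q):
1. ¬(◇◇q → ◇q), u
2. ◇◇q, u
3. ¬◇q, u
4. ¬q, u
5. ◇q, v
6. ¬q, v
7. q, w
8. ¬q, w
Accessibility: uRu, uRv, uRw, vRv, vRw, wRw
Branch closes: q and ¬q both at w.
All branches of the negation close; one closing branch shown above.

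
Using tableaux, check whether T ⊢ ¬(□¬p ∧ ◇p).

Tableau for the negation □¬p ∧ ◇p:
1. □¬p ∧ ◇p, u
2. □¬p, u   [∧-rule on 1]
3. ◇p, u   [∧-rule on 1]
4. ¬p, u   [□-rule on 2 via uRu]
5. p, v   [◇-rule on 3: fresh world v, uRv]
6. ¬p, v   [□-rule on 2 via uRv]
Accessibility: uRu, uRv, vRv
Branch closes: p and ¬p both at v.
All branches of the negation close; one closing branch shown above.

Yes, valid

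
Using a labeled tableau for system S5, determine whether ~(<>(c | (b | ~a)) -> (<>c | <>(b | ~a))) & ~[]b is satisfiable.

1. ~(<>(c | (b | ~a)) -> (<>c | <>(b | ~a))) & ~[]b, 0
2. ~(<>(c | (b | ~a)) -> (<>c | <>(b | ~a))), 0
3. ~[]b, 0
4. <>(c | (b | ~a)), 0
5. ~(<>c | <>(b | ~a)), 0
6. ~<>c, 0
7. ~<>(b | ~a), 0
8. ~c, 0
9. ~(b | ~a), 0
10. ~b, 0
11. a, 0
12. ~b, 1
13. ~c, 1
14. ~(b | ~a), 1
15. a, 1
16. c | (b | ~a), 2
17. ~c, 2
18. ~(b | ~a), 2
19. ~b, 2
20. a, 2
21. b | ~a, 2
22. ~a, 2
Accessibility: 0R0, 0R1, 0R2, 1R0, 1R1, 1R2, 2R0, 2R1, 2R2
Branch closes: a and ~a both at 2.
Every branch closes; the branch above is one of them.

No, unsatisfiable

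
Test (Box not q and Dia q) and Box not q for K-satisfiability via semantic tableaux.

Unsatisfiable

1. (Box not q and Dia q) and Box not q, 0
2. Box not q and Dia q, 0   [and-rule on 1]
3. Box not q, 0   [and-rule on 1]
4. Dia q, 0   [and-rule on 2]
5. q, 1   [Dia-rule on 4: fresh world 1, 0R1]
6. not q, 1   [Box-rule on 3 via 0R1]
Accessibility: 0R1
Branch closes: q and not q both at 1.
Every branch closes; the branch above is one of them.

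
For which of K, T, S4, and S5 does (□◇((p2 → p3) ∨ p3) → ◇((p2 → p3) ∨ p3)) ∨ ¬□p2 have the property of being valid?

T, S4, S5

K-tableau for the negation ¬((□◇((p2 → p3) ∨ p3) → ◇((p2 → p3) ∨ p3)) ∨ ¬□p2):
1. ¬((□◇((p2 → p3) ∨ p3) → ◇((p2 → p3) ∨ p3)) ∨ ¬□p2), u
2. ¬(□◇((p2 → p3) ∨ p3) → ◇((p2 → p3) ∨ p3)), u
3. □p2, u
4. □◇((p2 → p3) ∨ p3), u
5. ¬◇((p2 → p3) ∨ p3), u
Complete open branch: countermodel on a K-frame, so not valid in K.
T-tableau for the negation ¬((□◇((p2 → p3) ∨ p3) → ◇((p2 → p3) ∨ p3)) ∨ ¬□p2):
1. ¬((□◇((p2 → p3) ∨ p3) → ◇((p2 → p3) ∨ p3)) ∨ ¬□p2), u
2. ¬(□◇((p2 → p3) ∨ p3) → ◇((p2 → p3) ∨ p3)), u
3. □p2, u
4. □◇((p2 → p3) ∨ p3), u
5. ¬◇((p2 → p3) ∨ p3), u
6. p2, u
7. ◇((p2 → p3) ∨ p3), u
8. ¬((p2 → p3) ∨ p3), u
9. ¬(p2 → p3), u
10. ¬p3, u
11. (p2 → p3) ∨ p3, v
12. p2, v
13. ◇((p2 → p3) ∨ p3), v
14. ¬((p2 → p3) ∨ p3), v
15. ¬(p2 → p3), v
16. ¬p3, v
17. p2 → p3, v
18. p3, v
Accessibility: uRu, uRv, vRv
Branch closes: p3 and ¬p3 both at v.
Every branch closes (one shown): valid in T, hence also in S4, S5 (every theorem of T is a theorem of S4 and S5).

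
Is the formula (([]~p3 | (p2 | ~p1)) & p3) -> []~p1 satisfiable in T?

1. (([]~p3 | (p2 | ~p1)) & p3) -> []~p1, u
2. []~p1, u
3. ~p1, u
Accessibility: uRu

Satisfiable (open branch found)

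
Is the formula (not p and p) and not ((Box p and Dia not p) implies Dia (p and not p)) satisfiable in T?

1. (not p and p) and not ((Box p and Dia not p) implies Dia (p and not p)), u
2. not p and p, u
3. not ((Box p and Dia not p) implies Dia (p and not p)), u
4. not p, u
5. p, u
Accessibility: uRu
Branch closes: p and not p both at u.
(One branch shown.) All branches close.

Unsatisfiable (every branch closes)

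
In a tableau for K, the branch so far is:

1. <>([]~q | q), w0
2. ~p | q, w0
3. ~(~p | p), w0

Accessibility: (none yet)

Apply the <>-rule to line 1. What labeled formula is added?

a fresh world w1 with w0Rw1, and []~q | q at w1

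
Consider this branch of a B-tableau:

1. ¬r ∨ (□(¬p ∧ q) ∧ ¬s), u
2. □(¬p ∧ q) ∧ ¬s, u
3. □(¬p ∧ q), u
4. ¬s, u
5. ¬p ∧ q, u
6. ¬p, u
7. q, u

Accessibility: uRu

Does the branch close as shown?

Not closed

No atom appears with both signs at the same world.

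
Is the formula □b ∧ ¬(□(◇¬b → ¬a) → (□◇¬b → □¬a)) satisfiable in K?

1. □b ∧ ¬(□(◇¬b → ¬a) → (□◇¬b → □¬a)), w0
2. □b, w0
3. ¬(□(◇¬b → ¬a) → (□◇¬b → □¬a)), w0
4. □(◇¬b → ¬a), w0
5. ¬(□◇¬b → □¬a), w0
6. □◇¬b, w0
7. ¬□¬a, w0
8. a, w1
9. b, w1
10. ◇¬b → ¬a, w1
11. ◇¬b, w1
12. ¬◇¬b, w1
13. ¬b, w2
14. b, w2
Accessibility: w0Rw1, w1Rw2
Branch closes: b and ¬b both at w2.
(One branch shown.) All branches close.

No, unsatisfiable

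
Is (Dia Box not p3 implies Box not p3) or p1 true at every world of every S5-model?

Tableau for the negation not ((Dia Box not p3 implies Box not p3) or p1):
1. not ((Dia Box not p3 implies Box not p3) or p1), w0
2. not (Dia Box not p3 implies Box not p3), w0
3. not p1, w0
4. Dia Box not p3, w0
5. not Box not p3, w0
6. Box not p3, w1
7. not p3, w0
8. not p3, w1
9. p3, w2
10. not p3, w2
Accessibility: w0Rw0, w0Rw1, w0Rw2, w1Rw0, w1Rw1, w1Rw2, w2Rw0, w2Rw1, w2Rw2
Branch closes: p3 and not p3 both at w2.
All branches of the negation close; one closing branch shown above.

Yes, valid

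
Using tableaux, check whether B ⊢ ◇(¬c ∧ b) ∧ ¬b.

Tableau for the negation ¬(◇(¬c ∧ b) ∧ ¬b):
1. ¬(◇(¬c ∧ b) ∧ ¬b), u
2. b, u   [¬∧-rule on 1 (branches; this branch)]
Accessibility: uRu
The negation has an open branch (countermodel exists).

Invalid (countermodel exists)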